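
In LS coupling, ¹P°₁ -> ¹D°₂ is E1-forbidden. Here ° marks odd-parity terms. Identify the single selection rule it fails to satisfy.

Reading off the term symbols: S 0→0, L 1→2, J 1→2, parity odd→odd.
ΔS = 0: S: 0 → 0 — satisfied.
ΔJ = 0, ±1 (not J=0↔0): J: 1 → 2, ΔJ = +1 — satisfied.
Parity must change: odd → odd — violated.
ΔL = 0, ±1 (not L=0↔0): L: 1 → 2, ΔL = +1 — satisfied.

parity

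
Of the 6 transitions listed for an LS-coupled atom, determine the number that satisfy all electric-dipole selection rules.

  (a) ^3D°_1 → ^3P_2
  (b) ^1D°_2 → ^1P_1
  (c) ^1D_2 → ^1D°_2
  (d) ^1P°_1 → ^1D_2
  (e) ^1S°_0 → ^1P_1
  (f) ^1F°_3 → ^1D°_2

5

(a) allowed
(b) allowed
(c) allowed
(d) allowed
(e) allowed
(f) forbidden (parity fails)
Total allowed: 5 of 6.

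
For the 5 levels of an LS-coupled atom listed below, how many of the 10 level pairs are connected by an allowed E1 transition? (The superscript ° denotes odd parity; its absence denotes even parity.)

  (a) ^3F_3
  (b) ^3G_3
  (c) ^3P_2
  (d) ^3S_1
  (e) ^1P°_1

0

(a)–(b): forbidden (parity).
(a)–(c): forbidden (parity, ΔL).
(a)–(d): forbidden (parity, ΔL, ΔJ).
(a)–(e): forbidden (ΔS, ΔL, ΔJ).
(b)–(c): forbidden (parity, ΔL).
(b)–(d): forbidden (parity, ΔL, ΔJ).
(b)–(e): forbidden (ΔS, ΔL, ΔJ).
(c)–(d): forbidden (parity).
(c)–(e): forbidden (ΔS).
(d)–(e): forbidden (ΔS).
Allowed pairs: 0 of 10.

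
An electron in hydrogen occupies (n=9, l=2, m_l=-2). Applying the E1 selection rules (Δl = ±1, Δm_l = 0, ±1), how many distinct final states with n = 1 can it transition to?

0

E1 requires l_f ∈ {1, 3}, but neither lies in [0, 0], so no final state is reachable.
Total: 0.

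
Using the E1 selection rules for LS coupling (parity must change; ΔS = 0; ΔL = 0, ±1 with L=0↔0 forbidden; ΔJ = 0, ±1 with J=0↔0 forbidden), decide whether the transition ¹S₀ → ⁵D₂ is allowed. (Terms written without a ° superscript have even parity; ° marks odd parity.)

forbidden

Reading off the term symbols: S 0→2, L 0→2, J 0→2, parity even→even.
ΔJ = 0, ±1 (not J=0↔0): J: 0 → 2, ΔJ = +2 — ✗.
Parity must change: even → even — ✗.
ΔL = 0, ±1 (not L=0↔0): L: 0 → 2, ΔL = +2 — ✗.
ΔS = 0: S: 0 → 2 — ✗.
Rule(s) violated: parity, ΔS, ΔL, ΔJ.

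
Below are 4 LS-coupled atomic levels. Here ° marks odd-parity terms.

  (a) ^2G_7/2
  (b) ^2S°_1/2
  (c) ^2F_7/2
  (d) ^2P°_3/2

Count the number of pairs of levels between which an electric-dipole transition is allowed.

(a)–(b): forbidden (ΔL, ΔJ).
(a)–(c): forbidden (parity).
(a)–(d): forbidden (ΔL, ΔJ).
(b)–(c): forbidden (ΔL, ΔJ).
(b)–(d): forbidden (parity).
(c)–(d): forbidden (ΔL, ΔJ).
Allowed pairs: 0 of 6.

0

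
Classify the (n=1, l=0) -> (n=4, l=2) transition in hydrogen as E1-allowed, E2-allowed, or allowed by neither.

E2

Δl = 2 − 0 = +2; l_i + l_f = 2.
E1 (Δl = ±1): not satisfied.
E2 (Δl = 0,±2, l_i+l_f ≥ 2): satisfied.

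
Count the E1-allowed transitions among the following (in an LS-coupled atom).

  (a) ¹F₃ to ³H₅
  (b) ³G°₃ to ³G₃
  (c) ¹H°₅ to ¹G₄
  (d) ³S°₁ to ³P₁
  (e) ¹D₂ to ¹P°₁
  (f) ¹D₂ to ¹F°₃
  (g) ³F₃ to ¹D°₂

(a) forbidden (parity, ΔS, ΔL, ΔJ fail)
(b) allowed
(c) allowed
(d) allowed
(e) allowed
(f) allowed
(g) forbidden (ΔS fails)
Total allowed: 5 of 7.

5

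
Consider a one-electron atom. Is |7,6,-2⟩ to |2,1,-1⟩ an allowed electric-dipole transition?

Initial l = 6, final l = 1, so Δl = -5. E1 requires Δl = ±1: fails.
m_l: -2 → -1 (Δm_l = +1). |Δm_l| ≤ 1 passes.
The transition is electric-dipole forbidden.

forbidden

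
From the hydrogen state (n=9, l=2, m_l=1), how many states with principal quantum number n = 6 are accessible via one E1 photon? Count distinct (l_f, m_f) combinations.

E1 requires Δl = ±1, so l_f ∈ {1, 3}; with 0 ≤ l_f ≤ n_f−1 = 5, the allowed l_f values are {1, 3}.
For l_f = 1: m_f ∈ {m_i−1, m_i, m_i+1} ∩ [−1, 1] = {0, 1} → 2 states.
For l_f = 3: m_f ∈ {m_i−1, m_i, m_i+1} ∩ [−3, 3] = {0, 1, 2} → 3 states.
Total: 5.

5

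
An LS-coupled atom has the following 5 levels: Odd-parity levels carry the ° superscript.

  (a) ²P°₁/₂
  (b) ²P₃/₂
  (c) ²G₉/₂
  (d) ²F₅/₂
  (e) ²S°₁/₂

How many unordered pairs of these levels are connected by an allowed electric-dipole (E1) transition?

2

(a)–(b): allowed.
(a)–(c): forbidden (ΔL, ΔJ).
(a)–(d): forbidden (ΔL, ΔJ).
(a)–(e): forbidden (parity).
(b)–(c): forbidden (parity, ΔL, ΔJ).
(b)–(d): forbidden (parity, ΔL).
(b)–(e): allowed.
(c)–(d): forbidden (parity, ΔJ).
(c)–(e): forbidden (ΔL, ΔJ).
(d)–(e): forbidden (ΔL, ΔJ).
Allowed pairs: 2 of 10.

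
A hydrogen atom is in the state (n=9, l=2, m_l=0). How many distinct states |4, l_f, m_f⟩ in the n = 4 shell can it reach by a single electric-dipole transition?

6

E1 requires Δl = ±1, so l_f ∈ {1, 3}; with 0 ≤ l_f ≤ n_f−1 = 3, the allowed l_f values are {1, 3}.
For l_f = 1: m_f ∈ {m_i−1, m_i, m_i+1} ∩ [−1, 1] = {-1, 0, 1} → 3 states.
For l_f = 3: m_f ∈ {m_i−1, m_i, m_i+1} ∩ [−3, 3] = {-1, 0, 1} → 3 states.
Total: 6.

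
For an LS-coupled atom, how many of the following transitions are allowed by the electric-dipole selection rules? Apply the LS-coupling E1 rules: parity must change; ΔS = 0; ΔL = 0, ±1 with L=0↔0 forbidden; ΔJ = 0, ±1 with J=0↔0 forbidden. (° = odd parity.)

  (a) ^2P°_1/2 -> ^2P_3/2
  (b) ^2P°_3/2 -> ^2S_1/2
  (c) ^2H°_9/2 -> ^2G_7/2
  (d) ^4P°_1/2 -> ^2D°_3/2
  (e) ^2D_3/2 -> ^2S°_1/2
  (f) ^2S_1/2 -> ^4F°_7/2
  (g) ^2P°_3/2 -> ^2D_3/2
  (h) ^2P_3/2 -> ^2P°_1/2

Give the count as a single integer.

(a) allowed
(b) allowed
(c) allowed
(d) forbidden (parity, ΔS fail)
(e) forbidden (ΔL fails)
(f) forbidden (ΔS, ΔL, ΔJ fail)
(g) allowed
(h) allowed
Total allowed: 5 of 8.

5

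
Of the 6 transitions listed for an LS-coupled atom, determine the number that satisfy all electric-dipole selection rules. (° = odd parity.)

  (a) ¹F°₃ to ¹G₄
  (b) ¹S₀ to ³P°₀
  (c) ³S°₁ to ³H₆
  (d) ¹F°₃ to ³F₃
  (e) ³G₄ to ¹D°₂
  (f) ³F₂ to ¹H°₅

1

(a) allowed
(b) forbidden (ΔS, ΔJ fail)
(c) forbidden (ΔL, ΔJ fail)
(d) forbidden (ΔS fails)
(e) forbidden (ΔS, ΔL, ΔJ fail)
(f) forbidden (ΔS, ΔL, ΔJ fail)
Total allowed: 1 of 6.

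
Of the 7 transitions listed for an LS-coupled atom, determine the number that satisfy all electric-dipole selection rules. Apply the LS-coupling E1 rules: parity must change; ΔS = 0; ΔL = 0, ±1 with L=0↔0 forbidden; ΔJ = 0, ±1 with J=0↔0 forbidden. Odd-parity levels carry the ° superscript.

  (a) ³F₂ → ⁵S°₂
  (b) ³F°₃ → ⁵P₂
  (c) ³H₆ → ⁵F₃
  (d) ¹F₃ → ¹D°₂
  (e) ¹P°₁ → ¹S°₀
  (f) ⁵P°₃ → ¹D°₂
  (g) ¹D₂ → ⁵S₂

(a) forbidden (ΔS, ΔL fail)
(b) forbidden (ΔS, ΔL fail)
(c) forbidden (parity, ΔS, ΔL, ΔJ fail)
(d) allowed
(e) forbidden (parity fails)
(f) forbidden (parity, ΔS fail)
(g) forbidden (parity, ΔS, ΔL fail)
Total allowed: 1 of 7.

1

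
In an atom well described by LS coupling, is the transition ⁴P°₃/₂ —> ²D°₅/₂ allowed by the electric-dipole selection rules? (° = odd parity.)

Initial level: S=3/2, L=1, J=3/2, parity odd. Final level: S=1/2, L=2, J=5/2, parity odd.
Parity must change: odd → odd — violated.
ΔS = 0: S: 3/2 → 1/2 — violated.
ΔL = 0, ±1 (not L=0↔0): L: 1 → 2, ΔL = +1 — satisfied.
ΔJ = 0, ±1 (not J=0↔0): J: 3/2 → 5/2, ΔJ = +1 — satisfied.
Rule(s) violated: parity, ΔS.

forbidden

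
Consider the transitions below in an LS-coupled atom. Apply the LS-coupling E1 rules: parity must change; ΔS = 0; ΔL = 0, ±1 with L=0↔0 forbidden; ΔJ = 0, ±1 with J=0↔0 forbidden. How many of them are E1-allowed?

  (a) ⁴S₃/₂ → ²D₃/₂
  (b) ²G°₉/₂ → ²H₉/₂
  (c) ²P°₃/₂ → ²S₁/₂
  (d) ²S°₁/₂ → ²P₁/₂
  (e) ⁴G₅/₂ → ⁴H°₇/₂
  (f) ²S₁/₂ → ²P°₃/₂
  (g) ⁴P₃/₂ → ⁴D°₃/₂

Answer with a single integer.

(a) forbidden (parity, ΔS, ΔL fail)
(b) allowed
(c) allowed
(d) allowed
(e) allowed
(f) allowed
(g) allowed
Total allowed: 6 of 7.

6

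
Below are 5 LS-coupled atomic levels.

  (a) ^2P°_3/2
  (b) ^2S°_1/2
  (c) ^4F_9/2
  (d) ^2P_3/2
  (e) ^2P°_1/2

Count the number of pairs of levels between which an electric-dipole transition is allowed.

3

(a)–(b): forbidden (parity).
(a)–(c): forbidden (ΔS, ΔL, ΔJ).
(a)–(d): allowed.
(a)–(e): forbidden (parity).
(b)–(c): forbidden (ΔS, ΔL, ΔJ).
(b)–(d): allowed.
(b)–(e): forbidden (parity).
(c)–(d): forbidden (parity, ΔS, ΔL, ΔJ).
(c)–(e): forbidden (ΔS, ΔL, ΔJ).
(d)–(e): allowed.
Allowed pairs: 3 of 10.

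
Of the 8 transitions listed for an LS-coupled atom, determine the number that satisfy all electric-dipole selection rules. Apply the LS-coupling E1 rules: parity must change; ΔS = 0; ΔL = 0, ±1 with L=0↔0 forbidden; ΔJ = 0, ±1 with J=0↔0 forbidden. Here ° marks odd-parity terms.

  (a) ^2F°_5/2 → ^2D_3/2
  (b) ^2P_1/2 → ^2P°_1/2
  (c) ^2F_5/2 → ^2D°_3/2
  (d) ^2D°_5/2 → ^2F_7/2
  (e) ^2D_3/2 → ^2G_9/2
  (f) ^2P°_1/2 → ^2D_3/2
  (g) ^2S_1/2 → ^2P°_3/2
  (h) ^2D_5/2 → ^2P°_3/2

7

(a) allowed
(b) allowed
(c) allowed
(d) allowed
(e) forbidden (parity, ΔL, ΔJ fail)
(f) allowed
(g) allowed
(h) allowed
Total allowed: 7 of 8.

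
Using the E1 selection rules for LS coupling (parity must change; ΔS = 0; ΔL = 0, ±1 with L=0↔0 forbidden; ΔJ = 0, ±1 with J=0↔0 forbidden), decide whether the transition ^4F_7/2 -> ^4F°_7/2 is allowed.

allowed

Reading off the term symbols: S 3/2→3/2, L 3→3, J 7/2→7/2, parity even→odd.
ΔL = 0, ±1 (not L=0↔0): L: 3 → 3, ΔL = +0 — ok.
Parity must change: even → odd — ok.
ΔS = 0: S: 3/2 → 3/2 — ok.
ΔJ = 0, ±1 (not J=0↔0): J: 7/2 → 7/2, ΔJ = +0 — ok.
All four E1 rules are satisfied.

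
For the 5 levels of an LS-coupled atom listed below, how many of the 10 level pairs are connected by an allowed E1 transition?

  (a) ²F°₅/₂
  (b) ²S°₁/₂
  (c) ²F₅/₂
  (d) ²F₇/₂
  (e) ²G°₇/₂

4

(a)–(b): forbidden (parity, ΔL, ΔJ).
(a)–(c): allowed.
(a)–(d): allowed.
(a)–(e): forbidden (parity).
(b)–(c): forbidden (ΔL, ΔJ).
(b)–(d): forbidden (ΔL, ΔJ).
(b)–(e): forbidden (parity, ΔL, ΔJ).
(c)–(d): forbidden (parity).
(c)–(e): allowed.
(d)–(e): allowed.
Allowed pairs: 4 of 10.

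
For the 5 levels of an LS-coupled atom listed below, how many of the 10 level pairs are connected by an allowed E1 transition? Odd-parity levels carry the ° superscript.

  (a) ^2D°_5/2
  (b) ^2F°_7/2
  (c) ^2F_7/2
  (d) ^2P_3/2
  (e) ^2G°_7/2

4

(a)–(b): forbidden (parity).
(a)–(c): allowed.
(a)–(d): allowed.
(a)–(e): forbidden (parity, ΔL).
(b)–(c): allowed.
(b)–(d): forbidden (ΔL, ΔJ).
(b)–(e): forbidden (parity).
(c)–(d): forbidden (parity, ΔL, ΔJ).
(c)–(e): allowed.
(d)–(e): forbidden (ΔL, ΔJ).
Allowed pairs: 4 of 10.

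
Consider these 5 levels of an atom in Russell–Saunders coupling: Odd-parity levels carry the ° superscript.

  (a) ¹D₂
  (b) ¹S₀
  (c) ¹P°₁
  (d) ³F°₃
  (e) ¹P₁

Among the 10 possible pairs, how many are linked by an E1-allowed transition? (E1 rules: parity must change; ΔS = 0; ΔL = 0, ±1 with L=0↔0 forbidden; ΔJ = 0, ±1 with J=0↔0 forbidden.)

(a)–(b): forbidden (parity, ΔL, ΔJ).
(a)–(c): allowed.
(a)–(d): forbidden (ΔS).
(a)–(e): forbidden (parity).
(b)–(c): allowed.
(b)–(d): forbidden (ΔS, ΔL, ΔJ).
(b)–(e): forbidden (parity).
(c)–(d): forbidden (parity, ΔS, ΔL, ΔJ).
(c)–(e): allowed.
(d)–(e): forbidden (ΔS, ΔL, ΔJ).
Allowed pairs: 3 of 10.

3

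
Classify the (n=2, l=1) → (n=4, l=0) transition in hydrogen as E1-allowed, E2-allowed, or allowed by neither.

E1

Δl = 0 − 1 = -1; l_i + l_f = 1.
E1 (Δl = ±1): satisfied.
E2 (Δl = 0,±2, l_i+l_f ≥ 2): not satisfied.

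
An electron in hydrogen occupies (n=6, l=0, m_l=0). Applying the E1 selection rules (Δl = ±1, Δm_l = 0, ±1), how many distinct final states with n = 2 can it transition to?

3

E1 requires Δl = ±1, so l_f ∈ {-1, 1}; with 0 ≤ l_f ≤ n_f−1 = 1, the allowed l_f values are {1}.
For l_f = 1: m_f ∈ {m_i−1, m_i, m_i+1} ∩ [−1, 1] = {-1, 0, 1} → 3 states.
Total: 3.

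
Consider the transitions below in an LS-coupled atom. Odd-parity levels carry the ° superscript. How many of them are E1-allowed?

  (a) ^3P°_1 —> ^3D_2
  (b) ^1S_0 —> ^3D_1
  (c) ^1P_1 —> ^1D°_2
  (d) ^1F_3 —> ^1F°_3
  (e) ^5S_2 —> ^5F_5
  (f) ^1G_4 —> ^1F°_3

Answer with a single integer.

(a) allowed
(b) forbidden (parity, ΔS, ΔL fail)
(c) allowed
(d) allowed
(e) forbidden (parity, ΔL, ΔJ fail)
(f) allowed
Total allowed: 4 of 6.

4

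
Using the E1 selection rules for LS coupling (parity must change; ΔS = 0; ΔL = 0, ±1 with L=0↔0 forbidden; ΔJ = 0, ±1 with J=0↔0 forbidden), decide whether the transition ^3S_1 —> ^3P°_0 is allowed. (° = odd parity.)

allowed

Initial level: S=1, L=0, J=1, parity even. Final level: S=1, L=1, J=0, parity odd.
Parity must change: even → odd — ok.
ΔS = 0: S: 1 → 1 — ok.
ΔL = 0, ±1 (not L=0↔0): L: 0 → 1, ΔL = +1 — ok.
ΔJ = 0, ±1 (not J=0↔0): J: 1 → 0, ΔJ = -1 — ok.
All four E1 rules are satisfied.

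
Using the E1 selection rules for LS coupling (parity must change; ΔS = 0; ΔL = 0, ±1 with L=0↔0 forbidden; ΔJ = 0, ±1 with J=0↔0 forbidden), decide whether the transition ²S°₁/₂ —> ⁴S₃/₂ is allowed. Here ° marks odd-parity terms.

forbidden

Reading off the term symbols: S 1/2→3/2, L 0→0, J 1/2→3/2, parity odd→even.
ΔL = 0, ±1 (not L=0↔0): L: 0 → 0, ΔL = +0 — fails.
Parity must change: odd → even — ok.
ΔS = 0: S: 1/2 → 3/2 — fails.
ΔJ = 0, ±1 (not J=0↔0): J: 1/2 → 3/2, ΔJ = +1 — ok.
Rule(s) violated: ΔS, ΔL.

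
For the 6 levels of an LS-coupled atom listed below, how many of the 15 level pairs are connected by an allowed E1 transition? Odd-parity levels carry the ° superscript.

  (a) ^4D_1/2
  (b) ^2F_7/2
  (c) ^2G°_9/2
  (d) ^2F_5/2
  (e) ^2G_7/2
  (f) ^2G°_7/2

(a)–(b): forbidden (parity, ΔS, ΔJ).
(a)–(c): forbidden (ΔS, ΔL, ΔJ).
(a)–(d): forbidden (parity, ΔS, ΔJ).
(a)–(e): forbidden (parity, ΔS, ΔL, ΔJ).
(a)–(f): forbidden (ΔS, ΔL, ΔJ).
(b)–(c): allowed.
(b)–(d): forbidden (parity).
(b)–(e): forbidden (parity).
(b)–(f): allowed.
(c)–(d): forbidden (ΔJ).
(c)–(e): allowed.
(c)–(f): forbidden (parity).
(d)–(e): forbidden (parity).
(d)–(f): allowed.
(e)–(f): allowed.
Allowed pairs: 5 of 15.

5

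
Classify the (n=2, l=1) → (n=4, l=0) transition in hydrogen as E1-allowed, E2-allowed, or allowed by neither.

Δl = 0 − 1 = -1; l_i + l_f = 1.
E1 (Δl = ±1): satisfied.
E2 (Δl = 0,±2, l_i+l_f ≥ 2): not satisfied.

E1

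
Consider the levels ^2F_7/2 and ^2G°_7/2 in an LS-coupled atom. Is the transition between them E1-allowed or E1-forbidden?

Reading off the term symbols: S 1/2→1/2, L 3→4, J 7/2→7/2, parity even→odd.
ΔJ = 0, ±1 (not J=0↔0): J: 7/2 → 7/2, ΔJ = +0 — ✓.
ΔS = 0: S: 1/2 → 1/2 — ✓.
ΔL = 0, ±1 (not L=0↔0): L: 3 → 4, ΔL = +1 — ✓.
Parity must change: even → odd — ✓.
All four E1 rules are satisfied.

allowed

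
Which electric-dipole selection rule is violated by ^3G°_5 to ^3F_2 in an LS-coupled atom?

the ΔJ = 0, ±1 rule

ΔS = 0: S: 1 → 1 — passes.
Parity must change: odd → even — passes.
ΔJ = 0, ±1 (not J=0↔0): J: 5 → 2, ΔJ = -3 — fails.
ΔL = 0, ±1 (not L=0↔0): L: 4 → 3, ΔL = -1 — passes.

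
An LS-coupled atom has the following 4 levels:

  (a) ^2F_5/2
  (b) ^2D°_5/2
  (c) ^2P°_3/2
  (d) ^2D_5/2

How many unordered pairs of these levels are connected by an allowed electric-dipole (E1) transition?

(a)–(b): allowed.
(a)–(c): forbidden (ΔL).
(a)–(d): forbidden (parity).
(b)–(c): forbidden (parity).
(b)–(d): allowed.
(c)–(d): allowed.
Allowed pairs: 3 of 6.

3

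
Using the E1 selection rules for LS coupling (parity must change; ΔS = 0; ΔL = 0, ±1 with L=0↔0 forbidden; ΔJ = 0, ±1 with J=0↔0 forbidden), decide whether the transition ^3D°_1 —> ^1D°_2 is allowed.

forbidden

Parity must change: odd → odd — violated.
ΔS = 0: S: 1 → 0 — violated.
ΔL = 0, ±1 (not L=0↔0): L: 2 → 2, ΔL = +0 — satisfied.
ΔJ = 0, ±1 (not J=0↔0): J: 1 → 2, ΔJ = +1 — satisfied.
Rule(s) violated: parity, ΔS.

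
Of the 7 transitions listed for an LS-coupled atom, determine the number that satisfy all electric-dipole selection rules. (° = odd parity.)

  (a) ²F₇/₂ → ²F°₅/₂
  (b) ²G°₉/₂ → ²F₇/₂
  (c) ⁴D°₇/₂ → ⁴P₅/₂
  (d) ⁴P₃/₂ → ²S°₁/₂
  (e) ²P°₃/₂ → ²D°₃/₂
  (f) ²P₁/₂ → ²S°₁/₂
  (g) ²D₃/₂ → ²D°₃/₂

5

(a) allowed
(b) allowed
(c) allowed
(d) forbidden (ΔS fails)
(e) forbidden (parity fails)
(f) allowed
(g) allowed
Total allowed: 5 of 7.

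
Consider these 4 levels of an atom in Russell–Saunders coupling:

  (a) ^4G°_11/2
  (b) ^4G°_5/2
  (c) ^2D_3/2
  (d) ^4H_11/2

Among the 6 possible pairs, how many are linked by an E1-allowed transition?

(a)–(b): forbidden (parity, ΔJ).
(a)–(c): forbidden (ΔS, ΔL, ΔJ).
(a)–(d): allowed.
(b)–(c): forbidden (ΔS, ΔL).
(b)–(d): forbidden (ΔJ).
(c)–(d): forbidden (parity, ΔS, ΔL, ΔJ).
Allowed pairs: 1 of 6.

1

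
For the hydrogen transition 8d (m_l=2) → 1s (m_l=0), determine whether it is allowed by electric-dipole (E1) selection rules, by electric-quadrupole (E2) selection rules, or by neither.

Δl = 0 − 2 = -2; l_i + l_f = 2.
Δm_l = -2.
E1 (Δl = ±1, |Δm_l| ≤ 1): not satisfied.
E2 (Δl = 0,±2, l_i+l_f ≥ 2, |Δm_l| ≤ 2): satisfied.

E2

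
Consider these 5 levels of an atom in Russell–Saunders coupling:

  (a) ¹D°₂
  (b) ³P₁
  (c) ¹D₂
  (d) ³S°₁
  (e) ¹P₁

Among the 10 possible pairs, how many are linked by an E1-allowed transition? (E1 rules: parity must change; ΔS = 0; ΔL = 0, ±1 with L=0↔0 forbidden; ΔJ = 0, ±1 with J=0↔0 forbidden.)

(a)–(b): forbidden (ΔS).
(a)–(c): allowed.
(a)–(d): forbidden (parity, ΔS, ΔL).
(a)–(e): allowed.
(b)–(c): forbidden (parity, ΔS).
(b)–(d): allowed.
(b)–(e): forbidden (parity, ΔS).
(c)–(d): forbidden (ΔS, ΔL).
(c)–(e): forbidden (parity).
(d)–(e): forbidden (ΔS).
Allowed pairs: 3 of 10.

3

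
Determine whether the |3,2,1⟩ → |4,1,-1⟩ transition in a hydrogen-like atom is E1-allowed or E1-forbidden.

Δl = 1 − 2 = -1; the E1 rule Δl = ±1 is passes.
Δm_l = -1 − (1) = -2. E1 requires Δm_l = 0, ±1: fails.
The transition is electric-dipole forbidden.

forbidden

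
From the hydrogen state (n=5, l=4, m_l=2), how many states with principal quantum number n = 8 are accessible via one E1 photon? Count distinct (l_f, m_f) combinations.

6

E1 requires Δl = ±1, so l_f ∈ {3, 5}; with 0 ≤ l_f ≤ n_f−1 = 7, the allowed l_f values are {3, 5}.
For l_f = 3: m_f ∈ {m_i−1, m_i, m_i+1} ∩ [−3, 3] = {1, 2, 3} → 3 states.
For l_f = 5: m_f ∈ {m_i−1, m_i, m_i+1} ∩ [−5, 5] = {1, 2, 3} → 3 states.
Total: 6.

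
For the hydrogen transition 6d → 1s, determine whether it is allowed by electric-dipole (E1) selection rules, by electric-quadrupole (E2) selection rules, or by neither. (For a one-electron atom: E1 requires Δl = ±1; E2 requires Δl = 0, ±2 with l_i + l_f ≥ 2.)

Δl = 0 − 2 = -2; l_i + l_f = 2.
E1 (Δl = ±1): not satisfied.
E2 (Δl = 0,±2, l_i+l_f ≥ 2): satisfied.

E2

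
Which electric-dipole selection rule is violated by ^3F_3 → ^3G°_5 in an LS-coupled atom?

the ΔJ = 0, ±1 rule

Initial level: S=1, L=3, J=3, parity even. Final level: S=1, L=4, J=5, parity odd.
ΔJ = 0, ±1 (not J=0↔0): J: 3 → 5, ΔJ = +2 — ✗.
ΔL = 0, ±1 (not L=0↔0): L: 3 → 4, ΔL = +1 — ✓.
Parity must change: even → odd — ✓.
ΔS = 0: S: 1 → 1 — ✓.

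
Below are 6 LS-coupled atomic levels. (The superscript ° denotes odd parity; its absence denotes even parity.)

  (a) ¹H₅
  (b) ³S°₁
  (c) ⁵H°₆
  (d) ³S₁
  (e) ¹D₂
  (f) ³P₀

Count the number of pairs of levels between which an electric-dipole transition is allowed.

1

(a)–(b): forbidden (ΔS, ΔL, ΔJ).
(a)–(c): forbidden (ΔS).
(a)–(d): forbidden (parity, ΔS, ΔL, ΔJ).
(a)–(e): forbidden (parity, ΔL, ΔJ).
(a)–(f): forbidden (parity, ΔS, ΔL, ΔJ).
(b)–(c): forbidden (parity, ΔS, ΔL, ΔJ).
(b)–(d): forbidden (ΔL).
(b)–(e): forbidden (ΔS, ΔL).
(b)–(f): allowed.
(c)–(d): forbidden (ΔS, ΔL, ΔJ).
(c)–(e): forbidden (ΔS, ΔL, ΔJ).
(c)–(f): forbidden (ΔS, ΔL, ΔJ).
(d)–(e): forbidden (parity, ΔS, ΔL).
(d)–(f): forbidden (parity).
(e)–(f): forbidden (parity, ΔS, ΔJ).
Allowed pairs: 1 of 15.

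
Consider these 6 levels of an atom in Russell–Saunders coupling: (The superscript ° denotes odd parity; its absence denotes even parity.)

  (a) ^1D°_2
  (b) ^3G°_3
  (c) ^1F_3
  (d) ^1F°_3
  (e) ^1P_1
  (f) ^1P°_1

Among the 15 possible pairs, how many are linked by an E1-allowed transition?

(a)–(b): forbidden (parity, ΔS, ΔL).
(a)–(c): allowed.
(a)–(d): forbidden (parity).
(a)–(e): allowed.
(a)–(f): forbidden (parity).
(b)–(c): forbidden (ΔS).
(b)–(d): forbidden (parity, ΔS).
(b)–(e): forbidden (ΔS, ΔL, ΔJ).
(b)–(f): forbidden (parity, ΔS, ΔL, ΔJ).
(c)–(d): allowed.
(c)–(e): forbidden (parity, ΔL, ΔJ).
(c)–(f): forbidden (ΔL, ΔJ).
(d)–(e): forbidden (ΔL, ΔJ).
(d)–(f): forbidden (parity, ΔL, ΔJ).
(e)–(f): allowed.
Allowed pairs: 4 of 15.

4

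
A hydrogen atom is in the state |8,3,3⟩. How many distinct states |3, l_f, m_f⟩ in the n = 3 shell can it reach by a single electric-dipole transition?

E1 requires Δl = ±1, so l_f ∈ {2, 4}; with 0 ≤ l_f ≤ n_f−1 = 2, the allowed l_f values are {2}.
For l_f = 2: m_f ∈ {m_i−1, m_i, m_i+1} ∩ [−2, 2] = {2} → 1 state.
Total: 1.

1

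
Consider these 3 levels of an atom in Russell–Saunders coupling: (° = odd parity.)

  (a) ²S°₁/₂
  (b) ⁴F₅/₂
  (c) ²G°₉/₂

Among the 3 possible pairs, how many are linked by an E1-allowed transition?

(a)–(b): forbidden (ΔS, ΔL, ΔJ).
(a)–(c): forbidden (parity, ΔL, ΔJ).
(b)–(c): forbidden (ΔS, ΔJ).
Allowed pairs: 0 of 3.

0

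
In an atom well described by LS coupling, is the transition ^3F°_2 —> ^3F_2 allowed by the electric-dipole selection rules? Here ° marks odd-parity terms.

allowed

ΔJ = 0, ±1 (not J=0↔0): J: 2 → 2, ΔJ = +0 — ✓.
Parity must change: odd → even — ✓.
ΔS = 0: S: 1 → 1 — ✓.
ΔL = 0, ±1 (not L=0↔0): L: 3 → 3, ΔL = +0 — ✓.
All four E1 rules are satisfied.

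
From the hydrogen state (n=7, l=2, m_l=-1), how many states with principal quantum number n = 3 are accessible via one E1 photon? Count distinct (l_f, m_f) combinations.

E1 requires Δl = ±1, so l_f ∈ {1, 3}; with 0 ≤ l_f ≤ n_f−1 = 2, the allowed l_f values are {1}.
For l_f = 1: m_f ∈ {m_i−1, m_i, m_i+1} ∩ [−1, 1] = {-1, 0} → 2 states.
Total: 2.

2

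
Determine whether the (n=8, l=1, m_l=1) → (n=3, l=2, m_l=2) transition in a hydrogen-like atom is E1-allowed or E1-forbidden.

allowed

Initial l = 1, final l = 2, so Δl = +1. E1 requires Δl = ±1: ok.
m_l: 1 → 2 (Δm_l = +1). |Δm_l| ≤ 1 ok.
All E1 selection rules are satisfied.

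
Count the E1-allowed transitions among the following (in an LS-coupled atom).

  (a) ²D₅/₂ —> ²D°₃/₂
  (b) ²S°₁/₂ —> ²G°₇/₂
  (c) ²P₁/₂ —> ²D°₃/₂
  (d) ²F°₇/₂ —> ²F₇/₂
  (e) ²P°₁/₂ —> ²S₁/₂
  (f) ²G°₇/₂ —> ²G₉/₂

5

(a) allowed
(b) forbidden (parity, ΔL, ΔJ fail)
(c) allowed
(d) allowed
(e) allowed
(f) allowed
Total allowed: 5 of 6.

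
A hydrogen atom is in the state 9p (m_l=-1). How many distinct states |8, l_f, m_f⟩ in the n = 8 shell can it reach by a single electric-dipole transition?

E1 requires Δl = ±1, so l_f ∈ {0, 2}; with 0 ≤ l_f ≤ n_f−1 = 7, the allowed l_f values are {0, 2}.
For l_f = 0: m_f ∈ {m_i−1, m_i, m_i+1} ∩ [−0, 0] = {0} → 1 state.
For l_f = 2: m_f ∈ {m_i−1, m_i, m_i+1} ∩ [−2, 2] = {-2, -1, 0} → 3 states.
Total: 4.

4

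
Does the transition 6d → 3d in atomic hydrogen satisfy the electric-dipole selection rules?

forbidden

Δl = 2 − 2 = +0; the E1 rule Δl = ±1 is fails.
The transition is electric-dipole forbidden.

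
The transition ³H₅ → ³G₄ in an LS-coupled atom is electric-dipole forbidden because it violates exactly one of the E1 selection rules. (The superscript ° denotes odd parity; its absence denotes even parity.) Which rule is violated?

parity

Parity must change: even → even — fails.
ΔS = 0: S: 1 → 1 — passes.
ΔL = 0, ±1 (not L=0↔0): L: 5 → 4, ΔL = -1 — passes.
ΔJ = 0, ±1 (not J=0↔0): J: 5 → 4, ΔJ = -1 — passes.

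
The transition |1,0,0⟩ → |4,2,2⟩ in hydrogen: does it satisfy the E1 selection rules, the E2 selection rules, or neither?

E2

Δl = 2 − 0 = +2; l_i + l_f = 2.
Δm_l = +2.
E1 (Δl = ±1, |Δm_l| ≤ 1): not satisfied.
E2 (Δl = 0,±2, l_i+l_f ≥ 2, |Δm_l| ≤ 2): satisfied.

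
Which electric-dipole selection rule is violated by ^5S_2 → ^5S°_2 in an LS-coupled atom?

Parity must change: even → odd — satisfied.
ΔS = 0: S: 2 → 2 — satisfied.
ΔL = 0, ±1 (not L=0↔0): L: 0 → 0, ΔL = +0 — violated.
ΔJ = 0, ±1 (not J=0↔0): J: 2 → 2, ΔJ = +0 — satisfied.

the L=0 ↔ L=0 exclusion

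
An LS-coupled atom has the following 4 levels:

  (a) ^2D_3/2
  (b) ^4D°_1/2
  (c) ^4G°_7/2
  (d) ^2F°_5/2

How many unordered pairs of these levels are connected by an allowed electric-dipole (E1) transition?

(a)–(b): forbidden (ΔS).
(a)–(c): forbidden (ΔS, ΔL, ΔJ).
(a)–(d): allowed.
(b)–(c): forbidden (parity, ΔL, ΔJ).
(b)–(d): forbidden (parity, ΔS, ΔJ).
(c)–(d): forbidden (parity, ΔS).
Allowed pairs: 1 of 6.

1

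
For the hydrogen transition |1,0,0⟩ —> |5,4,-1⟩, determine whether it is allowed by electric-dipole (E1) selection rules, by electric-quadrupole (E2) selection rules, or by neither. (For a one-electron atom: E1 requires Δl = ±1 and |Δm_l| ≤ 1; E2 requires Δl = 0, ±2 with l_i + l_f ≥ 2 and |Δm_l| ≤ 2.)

Δl = 4 − 0 = +4; l_i + l_f = 4.
Δm_l = -1.
E1 (Δl = ±1, |Δm_l| ≤ 1): not satisfied.
E2 (Δl = 0,±2, l_i+l_f ≥ 2, |Δm_l| ≤ 2): not satisfied.

neither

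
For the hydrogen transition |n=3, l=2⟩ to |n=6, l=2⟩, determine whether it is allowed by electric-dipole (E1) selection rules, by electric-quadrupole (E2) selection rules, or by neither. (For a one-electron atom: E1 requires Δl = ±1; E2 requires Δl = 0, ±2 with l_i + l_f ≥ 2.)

Δl = 2 − 2 = +0; l_i + l_f = 4.
E1 (Δl = ±1): not satisfied.
E2 (Δl = 0,±2, l_i+l_f ≥ 2): satisfied.

E2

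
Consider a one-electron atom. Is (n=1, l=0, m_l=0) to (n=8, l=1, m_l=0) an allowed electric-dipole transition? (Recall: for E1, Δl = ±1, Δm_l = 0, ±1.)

allowed

Initial l = 0, final l = 1, so Δl = +1. E1 requires Δl = ±1: satisfied.
Δm_l = 0 − (0) = +0. E1 requires Δm_l = 0, ±1: satisfied.
All E1 selection rules are satisfied.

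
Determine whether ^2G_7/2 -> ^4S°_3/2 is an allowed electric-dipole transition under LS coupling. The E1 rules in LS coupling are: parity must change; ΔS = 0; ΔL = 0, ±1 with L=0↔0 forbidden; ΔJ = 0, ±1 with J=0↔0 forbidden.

Initial level: S=1/2, L=4, J=7/2, parity even. Final level: S=3/2, L=0, J=3/2, parity odd.
ΔS = 0: S: 1/2 → 3/2 — ✗.
ΔL = 0, ±1 (not L=0↔0): L: 4 → 0, ΔL = -4 — ✗.
ΔJ = 0, ±1 (not J=0↔0): J: 7/2 → 3/2, ΔJ = -2 — ✗.
Parity must change: even → odd — ✓.
Rule(s) violated: ΔS, ΔL, ΔJ.

forbidden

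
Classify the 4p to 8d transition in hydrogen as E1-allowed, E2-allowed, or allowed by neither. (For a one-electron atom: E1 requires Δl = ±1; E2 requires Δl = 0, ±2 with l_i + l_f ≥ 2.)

Δl = 2 − 1 = +1; l_i + l_f = 3.
E1 (Δl = ±1): satisfied.
E2 (Δl = 0,±2, l_i+l_f ≥ 2): not satisfied.

E1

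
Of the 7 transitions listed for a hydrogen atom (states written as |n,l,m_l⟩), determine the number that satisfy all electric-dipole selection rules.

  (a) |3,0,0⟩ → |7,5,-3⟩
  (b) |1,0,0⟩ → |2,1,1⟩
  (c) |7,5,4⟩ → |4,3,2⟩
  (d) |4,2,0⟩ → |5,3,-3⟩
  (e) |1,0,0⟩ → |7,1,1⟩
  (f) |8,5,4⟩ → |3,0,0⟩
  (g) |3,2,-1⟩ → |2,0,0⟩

2

(a) forbidden — Δl = +5 (E1 requires Δl = ±1); Δm_l = -3 (E1 requires Δm_l = 0, ±1)
(b) allowed
(c) forbidden — Δl = -2 (E1 requires Δl = ±1); Δm_l = -2 (E1 requires Δm_l = 0, ±1)
(d) forbidden — Δm_l = -3 (E1 requires Δm_l = 0, ±1)
(e) allowed
(f) forbidden — Δl = -5 (E1 requires Δl = ±1); Δm_l = -4 (E1 requires Δm_l = 0, ±1)
(g) forbidden — Δl = -2 (E1 requires Δl = ±1)
Total allowed: 2 of 7.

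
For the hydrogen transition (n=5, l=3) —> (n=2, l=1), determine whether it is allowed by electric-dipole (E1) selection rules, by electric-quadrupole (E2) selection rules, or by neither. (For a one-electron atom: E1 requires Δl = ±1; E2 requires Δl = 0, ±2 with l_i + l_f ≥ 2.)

Δl = 1 − 3 = -2; l_i + l_f = 4.
E1 (Δl = ±1): not satisfied.
E2 (Δl = 0,±2, l_i+l_f ≥ 2): satisfied.

E2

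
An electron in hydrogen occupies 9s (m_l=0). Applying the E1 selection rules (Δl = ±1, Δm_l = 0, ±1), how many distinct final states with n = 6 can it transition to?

3

E1 requires Δl = ±1, so l_f ∈ {-1, 1}; with 0 ≤ l_f ≤ n_f−1 = 5, the allowed l_f values are {1}.
For l_f = 1: m_f ∈ {m_i−1, m_i, m_i+1} ∩ [−1, 1] = {-1, 0, 1} → 3 states.
Total: 3.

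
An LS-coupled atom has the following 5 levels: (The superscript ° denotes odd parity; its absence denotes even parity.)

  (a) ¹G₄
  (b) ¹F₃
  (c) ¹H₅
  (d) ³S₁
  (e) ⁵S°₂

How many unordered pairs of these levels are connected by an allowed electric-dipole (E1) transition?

(a)–(b): forbidden (parity).
(a)–(c): forbidden (parity).
(a)–(d): forbidden (parity, ΔS, ΔL, ΔJ).
(a)–(e): forbidden (ΔS, ΔL, ΔJ).
(b)–(c): forbidden (parity, ΔL, ΔJ).
(b)–(d): forbidden (parity, ΔS, ΔL, ΔJ).
(b)–(e): forbidden (ΔS, ΔL).
(c)–(d): forbidden (parity, ΔS, ΔL, ΔJ).
(c)–(e): forbidden (ΔS, ΔL, ΔJ).
(d)–(e): forbidden (ΔS, ΔL).
Allowed pairs: 0 of 10.

0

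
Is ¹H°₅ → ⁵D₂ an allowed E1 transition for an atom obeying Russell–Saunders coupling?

forbidden

Initial level: S=0, L=5, J=5, parity odd. Final level: S=2, L=2, J=2, parity even.
Parity must change: odd → even — ok.
ΔL = 0, ±1 (not L=0↔0): L: 5 → 2, ΔL = -3 — fails.
ΔS = 0: S: 0 → 2 — fails.
ΔJ = 0, ±1 (not J=0↔0): J: 5 → 2, ΔJ = -3 — fails.
Rule(s) violated: ΔS, ΔL, ΔJ.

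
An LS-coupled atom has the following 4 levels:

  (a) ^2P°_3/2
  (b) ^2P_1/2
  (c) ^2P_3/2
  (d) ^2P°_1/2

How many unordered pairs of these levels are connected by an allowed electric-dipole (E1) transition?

4

(a)–(b): allowed.
(a)–(c): allowed.
(a)–(d): forbidden (parity).
(b)–(c): forbidden (parity).
(b)–(d): allowed.
(c)–(d): allowed.
Allowed pairs: 4 of 6.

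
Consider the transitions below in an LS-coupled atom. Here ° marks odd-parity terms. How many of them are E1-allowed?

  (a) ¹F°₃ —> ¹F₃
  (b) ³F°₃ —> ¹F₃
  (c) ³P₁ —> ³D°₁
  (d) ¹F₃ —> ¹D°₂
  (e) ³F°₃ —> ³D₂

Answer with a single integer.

(a) allowed
(b) forbidden (ΔS fails)
(c) allowed
(d) allowed
(e) allowed
Total allowed: 4 of 5.

4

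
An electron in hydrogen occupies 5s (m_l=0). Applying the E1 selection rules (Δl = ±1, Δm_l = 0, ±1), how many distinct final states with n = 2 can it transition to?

E1 requires Δl = ±1, so l_f ∈ {-1, 1}; with 0 ≤ l_f ≤ n_f−1 = 1, the allowed l_f values are {1}.
For l_f = 1: m_f ∈ {m_i−1, m_i, m_i+1} ∩ [−1, 1] = {-1, 0, 1} → 3 states.
Total: 3.

3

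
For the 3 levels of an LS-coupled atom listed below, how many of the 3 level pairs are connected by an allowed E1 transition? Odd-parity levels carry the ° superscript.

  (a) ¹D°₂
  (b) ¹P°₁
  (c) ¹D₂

(a)–(b): forbidden (parity).
(a)–(c): allowed.
(b)–(c): allowed.
Allowed pairs: 2 of 3.

2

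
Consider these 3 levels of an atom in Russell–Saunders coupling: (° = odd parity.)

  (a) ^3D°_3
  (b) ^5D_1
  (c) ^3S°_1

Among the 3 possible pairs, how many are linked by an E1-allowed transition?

0

(a)–(b): forbidden (ΔS, ΔJ).
(a)–(c): forbidden (parity, ΔL, ΔJ).
(b)–(c): forbidden (ΔS, ΔL).
Allowed pairs: 0 of 3.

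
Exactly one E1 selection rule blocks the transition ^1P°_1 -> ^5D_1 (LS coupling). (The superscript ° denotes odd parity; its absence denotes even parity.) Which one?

Parity must change: odd → even — passes.
ΔS = 0: S: 0 → 2 — fails.
ΔL = 0, ±1 (not L=0↔0): L: 1 → 2, ΔL = +1 — passes.
ΔJ = 0, ±1 (not J=0↔0): J: 1 → 1, ΔJ = +0 — passes.

the ΔS = 0 rule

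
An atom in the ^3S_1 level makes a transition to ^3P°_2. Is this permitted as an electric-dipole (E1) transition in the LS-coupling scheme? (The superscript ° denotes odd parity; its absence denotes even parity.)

ΔS = 0: S: 1 → 1 — satisfied.
ΔL = 0, ±1 (not L=0↔0): L: 0 → 1, ΔL = +1 — satisfied.
ΔJ = 0, ±1 (not J=0↔0): J: 1 → 2, ΔJ = +1 — satisfied.
Parity must change: even → odd — satisfied.
All four E1 rules are satisfied.

allowed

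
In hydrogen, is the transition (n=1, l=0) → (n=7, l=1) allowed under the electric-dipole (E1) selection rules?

Δl = 1 − 0 = +1; the E1 rule Δl = ±1 is ✓.
All E1 selection rules are satisfied.

allowed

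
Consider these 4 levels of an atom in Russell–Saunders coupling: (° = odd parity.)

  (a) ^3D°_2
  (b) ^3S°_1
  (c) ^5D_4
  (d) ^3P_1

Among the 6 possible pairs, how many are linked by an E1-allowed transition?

(a)–(b): forbidden (parity, ΔL).
(a)–(c): forbidden (ΔS, ΔJ).
(a)–(d): allowed.
(b)–(c): forbidden (ΔS, ΔL, ΔJ).
(b)–(d): allowed.
(c)–(d): forbidden (parity, ΔS, ΔJ).
Allowed pairs: 2 of 6.

2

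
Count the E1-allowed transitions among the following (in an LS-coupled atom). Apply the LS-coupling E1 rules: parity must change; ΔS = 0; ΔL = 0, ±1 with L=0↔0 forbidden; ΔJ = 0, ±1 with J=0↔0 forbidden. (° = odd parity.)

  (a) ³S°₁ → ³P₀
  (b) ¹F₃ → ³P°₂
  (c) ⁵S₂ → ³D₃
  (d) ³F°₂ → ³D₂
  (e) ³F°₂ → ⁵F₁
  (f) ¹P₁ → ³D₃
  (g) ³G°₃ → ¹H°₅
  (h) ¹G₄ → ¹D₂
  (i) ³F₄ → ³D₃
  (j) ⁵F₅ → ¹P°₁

(a) allowed
(b) forbidden (ΔS, ΔL fail)
(c) forbidden (parity, ΔS, ΔL fail)
(d) allowed
(e) forbidden (ΔS fails)
(f) forbidden (parity, ΔS, ΔJ fail)
(g) forbidden (parity, ΔS, ΔJ fail)
(h) forbidden (parity, ΔL, ΔJ fail)
(i) forbidden (parity fails)
(j) forbidden (ΔS, ΔL, ΔJ fail)
Total allowed: 2 of 10.

2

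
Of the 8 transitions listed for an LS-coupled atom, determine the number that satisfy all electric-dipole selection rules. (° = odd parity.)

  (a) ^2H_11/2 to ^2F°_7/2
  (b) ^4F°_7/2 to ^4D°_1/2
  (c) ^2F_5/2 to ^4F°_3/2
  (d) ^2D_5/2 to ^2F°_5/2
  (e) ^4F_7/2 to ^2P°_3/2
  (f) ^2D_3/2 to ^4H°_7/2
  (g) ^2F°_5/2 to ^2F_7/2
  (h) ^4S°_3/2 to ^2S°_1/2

(a) forbidden (ΔL, ΔJ fail)
(b) forbidden (parity, ΔJ fail)
(c) forbidden (ΔS fails)
(d) allowed
(e) forbidden (ΔS, ΔL, ΔJ fail)
(f) forbidden (ΔS, ΔL, ΔJ fail)
(g) allowed
(h) forbidden (parity, ΔS, ΔL fail)
Total allowed: 2 of 8.

2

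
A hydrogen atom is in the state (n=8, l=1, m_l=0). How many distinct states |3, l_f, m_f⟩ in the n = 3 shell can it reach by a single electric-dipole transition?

E1 requires Δl = ±1, so l_f ∈ {0, 2}; with 0 ≤ l_f ≤ n_f−1 = 2, the allowed l_f values are {0, 2}.
For l_f = 0: m_f ∈ {m_i−1, m_i, m_i+1} ∩ [−0, 0] = {0} → 1 state.
For l_f = 2: m_f ∈ {m_i−1, m_i, m_i+1} ∩ [−2, 2] = {-1, 0, 1} → 3 states.
Total: 4.

4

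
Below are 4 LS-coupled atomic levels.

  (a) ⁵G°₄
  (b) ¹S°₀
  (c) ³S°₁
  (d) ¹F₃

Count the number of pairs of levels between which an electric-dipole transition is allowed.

0

(a)–(b): forbidden (parity, ΔS, ΔL, ΔJ).
(a)–(c): forbidden (parity, ΔS, ΔL, ΔJ).
(a)–(d): forbidden (ΔS).
(b)–(c): forbidden (parity, ΔS, ΔL).
(b)–(d): forbidden (ΔL, ΔJ).
(c)–(d): forbidden (ΔS, ΔL, ΔJ).
Allowed pairs: 0 of 6.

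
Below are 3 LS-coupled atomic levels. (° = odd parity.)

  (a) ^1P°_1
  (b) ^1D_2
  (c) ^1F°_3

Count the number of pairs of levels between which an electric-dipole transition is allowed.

2

(a)–(b): allowed.
(a)–(c): forbidden (parity, ΔL, ΔJ).
(b)–(c): allowed.
Allowed pairs: 2 of 3.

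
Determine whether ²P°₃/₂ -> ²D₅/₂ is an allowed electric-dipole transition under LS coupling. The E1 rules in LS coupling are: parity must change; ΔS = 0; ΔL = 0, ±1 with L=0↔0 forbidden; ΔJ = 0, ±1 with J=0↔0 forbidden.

Initial level: S=1/2, L=1, J=3/2, parity odd. Final level: S=1/2, L=2, J=5/2, parity even.
ΔJ = 0, ±1 (not J=0↔0): J: 3/2 → 5/2, ΔJ = +1 — satisfied.
ΔL = 0, ±1 (not L=0↔0): L: 1 → 2, ΔL = +1 — satisfied.
ΔS = 0: S: 1/2 → 1/2 — satisfied.
Parity must change: odd → even — satisfied.
All four E1 rules are satisfied.

allowed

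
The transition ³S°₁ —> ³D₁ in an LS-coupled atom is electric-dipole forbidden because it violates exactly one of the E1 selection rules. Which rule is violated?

the ΔL = 0, ±1 rule

Initial level: S=1, L=0, J=1, parity odd. Final level: S=1, L=2, J=1, parity even.
ΔL = 0, ±1 (not L=0↔0): L: 0 → 2, ΔL = +2 — fails.
Parity must change: odd → even — ok.
ΔJ = 0, ±1 (not J=0↔0): J: 1 → 1, ΔJ = +0 — ok.
ΔS = 0: S: 1 → 1 — ok.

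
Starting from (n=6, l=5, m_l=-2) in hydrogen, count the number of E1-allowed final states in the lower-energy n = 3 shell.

0

E1 requires l_f ∈ {4, 6}, but neither lies in [0, 2], so no final state is reachable.
Total: 0.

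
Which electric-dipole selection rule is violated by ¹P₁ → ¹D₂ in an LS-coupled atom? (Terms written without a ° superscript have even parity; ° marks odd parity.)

parity

Initial level: S=0, L=1, J=1, parity even. Final level: S=0, L=2, J=2, parity even.
Parity must change: even → even — ✗.
ΔJ = 0, ±1 (not J=0↔0): J: 1 → 2, ΔJ = +1 — ✓.
ΔL = 0, ±1 (not L=0↔0): L: 1 → 2, ΔL = +1 — ✓.
ΔS = 0: S: 0 → 0 — ✓.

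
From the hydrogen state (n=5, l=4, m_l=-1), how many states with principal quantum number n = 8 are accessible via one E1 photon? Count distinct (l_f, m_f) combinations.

6

E1 requires Δl = ±1, so l_f ∈ {3, 5}; with 0 ≤ l_f ≤ n_f−1 = 7, the allowed l_f values are {3, 5}.
For l_f = 3: m_f ∈ {m_i−1, m_i, m_i+1} ∩ [−3, 3] = {-2, -1, 0} → 3 states.
For l_f = 5: m_f ∈ {m_i−1, m_i, m_i+1} ∩ [−5, 5] = {-2, -1, 0} → 3 states.
Total: 6.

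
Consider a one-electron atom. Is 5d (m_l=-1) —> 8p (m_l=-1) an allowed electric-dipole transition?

l: 2 → 1 (Δl = -1). Δl = ±1 passes.
Δm_l = -1 − (-1) = +0. E1 requires Δm_l = 0, ±1: passes.
All E1 selection rules are satisfied.

allowed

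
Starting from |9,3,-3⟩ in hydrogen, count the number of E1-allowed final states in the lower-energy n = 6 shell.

4

E1 requires Δl = ±1, so l_f ∈ {2, 4}; with 0 ≤ l_f ≤ n_f−1 = 5, the allowed l_f values are {2, 4}.
For l_f = 2: m_f ∈ {m_i−1, m_i, m_i+1} ∩ [−2, 2] = {-2} → 1 state.
For l_f = 4: m_f ∈ {m_i−1, m_i, m_i+1} ∩ [−4, 4] = {-4, -3, -2} → 3 states.
Total: 4.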